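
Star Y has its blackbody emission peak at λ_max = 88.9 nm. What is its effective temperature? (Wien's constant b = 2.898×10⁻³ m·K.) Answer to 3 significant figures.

3.26×10^4 K

T = b/λ_max = 2.898×10⁻³ / (88.9×10⁻⁹) = 3.260×10^4 K.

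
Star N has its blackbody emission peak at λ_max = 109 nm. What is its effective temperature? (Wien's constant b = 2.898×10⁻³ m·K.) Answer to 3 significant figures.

T = b/λ_max = 2.898×10⁻³ / (109×10⁻⁹) = 2.659×10^4 K.

2.66×10^4 K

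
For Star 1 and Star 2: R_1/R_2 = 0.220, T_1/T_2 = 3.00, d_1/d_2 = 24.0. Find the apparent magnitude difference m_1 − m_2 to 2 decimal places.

L_1/L_2 = (0.220)²(3.00)⁴ = 3.920.
F_1/F_2 = (L_1/L_2)/(d_1/d_2)² = 3.920/576.0 = 0.006806.
m_1 − m_2 = −2.5 log₁₀(0.006806) = 5.42.

5.42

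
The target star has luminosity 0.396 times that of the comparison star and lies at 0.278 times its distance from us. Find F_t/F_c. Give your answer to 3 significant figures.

5.12

F = L/(4πd²), so F_t/F_c = (L_t/L_c) / (d_t/d_c)²
= 0.396 / (0.278)² = 0.396 / 0.07728 = 5.124.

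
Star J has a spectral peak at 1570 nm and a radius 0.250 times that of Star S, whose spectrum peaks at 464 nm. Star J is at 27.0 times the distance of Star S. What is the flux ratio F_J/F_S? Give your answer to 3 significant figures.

6.54×10^-7

Wien's law: T_J/T_S = λ_S/λ_J = 464/1570 = 0.2955.
L_J/L_S = (R_J/R_S)²(T_J/T_S)⁴ = (0.250)²(0.2955)⁴ = 4.768×10^-4.
F_J/F_S = (L_J/L_S)/(d_J/d_S)² = 4.768×10^-4/(27.0)² = 6.541×10^-7.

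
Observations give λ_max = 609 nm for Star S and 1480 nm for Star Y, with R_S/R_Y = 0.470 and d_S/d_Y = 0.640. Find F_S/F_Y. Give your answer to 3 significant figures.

18.8

Wien's law: T_S/T_Y = λ_Y/λ_S = 1480/609 = 2.430.
L_S/L_Y = (R_S/R_Y)²(T_S/T_Y)⁴ = (0.470)²(2.430)⁴ = 7.705.
F_S/F_Y = (L_S/L_Y)/(d_S/d_Y)² = 7.705/(0.640)² = 18.81.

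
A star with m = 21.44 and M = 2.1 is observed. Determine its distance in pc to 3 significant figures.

7.38×10^4 pc

m − M = 5 log₁₀(d/10 pc)
21.44 − (2.1) = 19.34 = 5 log₁₀(d/10)
d = 10 × 10^(19.34/5) = 10 × 10^3.868 = 7.379×10^4 pc.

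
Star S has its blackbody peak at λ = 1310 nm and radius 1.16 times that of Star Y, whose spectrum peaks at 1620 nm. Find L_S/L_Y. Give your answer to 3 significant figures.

Wien's law gives T ∝ 1/λ_max, so T_S/T_Y = λ_Y/λ_S = 1620/1310 = 1.237.
Then L ∝ R²T⁴ gives L_S/L_Y = (1.16)² × (1.237)⁴ = 1.346 × 2.339 = 3.147.

3.15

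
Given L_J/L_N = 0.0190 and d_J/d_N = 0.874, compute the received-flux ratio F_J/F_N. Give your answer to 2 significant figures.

0.025

F = L/(4πd²), so F_J/F_N = (L_J/L_N) / (d_J/d_N)²
= 0.0190 / (0.874)² = 0.0190 / 0.7639 = 0.02487.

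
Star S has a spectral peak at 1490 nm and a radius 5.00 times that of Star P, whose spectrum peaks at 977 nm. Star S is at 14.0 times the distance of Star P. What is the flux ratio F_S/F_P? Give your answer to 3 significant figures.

0.0236

Wien's law: T_S/T_P = λ_P/λ_S = 977/1490 = 0.6557.
L_S/L_P = (R_S/R_P)²(T_S/T_P)⁴ = (5.00)²(0.6557)⁴ = 4.621.
F_S/F_P = (L_S/L_P)/(d_S/d_P)² = 4.621/(14.0)² = 0.02358.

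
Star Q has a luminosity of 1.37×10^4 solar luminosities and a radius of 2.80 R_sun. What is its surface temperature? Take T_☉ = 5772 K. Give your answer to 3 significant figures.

T/T_☉ = (L/L_☉)^(1/4) / (R/R_☉)^(1/2)
T = 5772 × (1.37×10^4)^(1/4) / √(2.80) = 5772 × 10.82 / 1.673 = 3.732×10^4 K.

3.73×10^4 K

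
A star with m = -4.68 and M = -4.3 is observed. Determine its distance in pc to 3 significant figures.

m − M = 5 log₁₀(d/10 pc)
-4.68 − (-4.3) = -0.38 = 5 log₁₀(d/10)
d = 10 × 10^(-0.38/5) = 10 × 10^-0.076 = 8.395 pc.

8.39 pc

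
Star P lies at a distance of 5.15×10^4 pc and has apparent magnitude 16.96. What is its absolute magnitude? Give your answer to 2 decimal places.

M = m − 5 log₁₀(d/10 pc) = 16.96 − 5 log₁₀(5.15×10^4/10)
  = 16.96 − 5 × 3.712 = 16.96 − 18.56 = -1.60.

-1.60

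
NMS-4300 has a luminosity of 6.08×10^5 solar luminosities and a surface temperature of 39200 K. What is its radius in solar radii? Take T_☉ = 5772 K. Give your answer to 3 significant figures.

R/R_☉ = √(L/L_☉) / (T/T_☉)² = √(6.08×10^5) / (6.791)²
       = 779.7 / 46.12 = 16.91.

16.9 solar radii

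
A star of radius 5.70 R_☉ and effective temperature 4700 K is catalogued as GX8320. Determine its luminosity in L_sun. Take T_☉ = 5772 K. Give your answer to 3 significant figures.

14.3 L_sun

L/L_☉ = (R/R_☉)² (T/T_☉)⁴ = (5.70)² × (4700/5772)⁴
       = 32.49 × (0.8143)⁴ = 32.49 × 0.4396 = 14.28.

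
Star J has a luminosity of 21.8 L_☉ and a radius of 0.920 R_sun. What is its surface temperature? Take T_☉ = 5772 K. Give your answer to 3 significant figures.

T/T_☉ = (L/L_☉)^(1/4) / (R/R_☉)^(1/2)
T = 5772 × (21.8)^(1/4) / √(0.920) = 5772 × 2.161 / 0.9592 = 1.300×10^4 K.

1.30×10^4 K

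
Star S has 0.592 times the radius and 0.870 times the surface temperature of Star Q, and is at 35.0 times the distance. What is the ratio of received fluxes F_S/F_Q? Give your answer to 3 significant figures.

L_S/L_Q = (R_S/R_Q)²(T_S/T_Q)⁴ = (0.592)² × (0.870)⁴ = 0.2008.
F_S/F_Q = (L_S/L_Q)/(d_S/d_Q)² = 0.2008 / (35.0)² = 1.639×10^-4.

1.64×10^-4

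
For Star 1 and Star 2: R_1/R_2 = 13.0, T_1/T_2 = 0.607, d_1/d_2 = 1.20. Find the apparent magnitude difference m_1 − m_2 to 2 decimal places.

-3.01

L_1/L_2 = (13.0)²(0.607)⁴ = 22.94.
F_1/F_2 = (L_1/L_2)/(d_1/d_2)² = 22.94/1.440 = 15.93.
m_1 − m_2 = −2.5 log₁₀(15.93) = -3.01.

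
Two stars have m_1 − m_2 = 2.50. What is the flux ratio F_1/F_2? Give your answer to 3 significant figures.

0.100

F_1/F_2 = 10^(−(m_1 − m_2)/2.5) = 10^(-2.50/2.5) = 10^-1.000 = 0.1000.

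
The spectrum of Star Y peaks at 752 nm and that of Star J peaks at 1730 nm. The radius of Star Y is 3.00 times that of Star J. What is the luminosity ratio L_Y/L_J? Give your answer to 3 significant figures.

Wien's law gives T ∝ 1/λ_max, so T_Y/T_J = λ_J/λ_Y = 1730/752 = 2.301.
Then L ∝ R²T⁴ gives L_Y/L_J = (3.00)² × (2.301)⁴ = 9.000 × 28.01 = 252.1.

252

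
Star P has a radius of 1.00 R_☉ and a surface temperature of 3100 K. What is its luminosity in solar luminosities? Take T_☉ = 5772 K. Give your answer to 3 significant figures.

L/L_☉ = (R/R_☉)² (T/T_☉)⁴ = (1.00)² × (3100/5772)⁴
       = 1.000 × (0.5371)⁴ = 1.000 × 0.08320 = 0.08320.

0.0832 solar luminosities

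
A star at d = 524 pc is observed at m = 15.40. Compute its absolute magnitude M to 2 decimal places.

M = m − 5 log₁₀(d/10 pc) = 15.40 − 5 log₁₀(524/10)
  = 15.40 − 5 × 1.719 = 15.40 − 8.60 = 6.80.

6.80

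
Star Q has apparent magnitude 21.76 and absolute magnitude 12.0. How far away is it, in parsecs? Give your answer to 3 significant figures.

895 pc

m − M = 5 log₁₀(d/10 pc)
21.76 − (12.0) = 9.76 = 5 log₁₀(d/10)
d = 10 × 10^(9.76/5) = 10 × 10^1.952 = 895.4 pc.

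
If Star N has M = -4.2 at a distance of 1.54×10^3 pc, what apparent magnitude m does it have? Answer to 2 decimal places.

6.74

m = M + 5 log₁₀(d/10 pc) = -4.2 + 5 log₁₀(1.54×10^3/10)
  = -4.2 + 5 × 2.188 = -4.2 + 10.94 = 6.74.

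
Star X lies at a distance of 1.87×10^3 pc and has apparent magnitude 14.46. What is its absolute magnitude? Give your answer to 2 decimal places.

M = m − 5 log₁₀(d/10 pc) = 14.46 − 5 log₁₀(1.87×10^3/10)
  = 14.46 − 5 × 2.272 = 14.46 − 11.36 = 3.10.

3.10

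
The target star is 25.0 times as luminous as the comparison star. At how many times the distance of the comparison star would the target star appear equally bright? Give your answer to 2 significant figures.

Equal flux requires L_t/d_t² = L_c/d_c², so d_t/d_c = √(L_t/L_c)
= √(25.0) = 5.000.

5.0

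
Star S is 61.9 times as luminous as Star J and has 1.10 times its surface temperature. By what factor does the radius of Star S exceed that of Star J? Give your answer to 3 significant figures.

6.50

L ∝ R²T⁴ gives R ∝ √L / T², so
R_S/R_J = √(61.9) / (1.10)² = 7.868 / 1.210 = 6.502.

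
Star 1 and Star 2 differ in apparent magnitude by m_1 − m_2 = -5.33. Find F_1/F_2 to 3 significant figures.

F_1/F_2 = 10^(−(m_1 − m_2)/2.5) = 10^(5.33/2.5) = 10^2.132 = 135.5.

136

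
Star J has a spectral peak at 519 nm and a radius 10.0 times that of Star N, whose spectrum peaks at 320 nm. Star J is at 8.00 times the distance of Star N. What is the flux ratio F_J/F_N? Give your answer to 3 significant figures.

0.226

Wien's law: T_J/T_N = λ_N/λ_J = 320/519 = 0.6166.
L_J/L_N = (R_J/R_N)²(T_J/T_N)⁴ = (10.0)²(0.6166)⁴ = 14.45.
F_J/F_N = (L_J/L_N)/(d_J/d_N)² = 14.45/(8.00)² = 0.2258.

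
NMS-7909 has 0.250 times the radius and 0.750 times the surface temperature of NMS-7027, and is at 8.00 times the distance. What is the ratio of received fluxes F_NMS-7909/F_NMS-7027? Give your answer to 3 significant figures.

3.09×10^-4

L_NMS-7909/L_NMS-7027 = (R_NMS-7909/R_NMS-7027)²(T_NMS-7909/T_NMS-7027)⁴ = (0.250)² × (0.750)⁴ = 0.01978.
F_NMS-7909/F_NMS-7027 = (L_NMS-7909/L_NMS-7027)/(d_NMS-7909/d_NMS-7027)² = 0.01978 / (8.00)² = 3.090×10^-4.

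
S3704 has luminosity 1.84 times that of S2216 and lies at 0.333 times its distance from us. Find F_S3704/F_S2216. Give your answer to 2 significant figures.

F = L/(4πd²), so F_S3704/F_S2216 = (L_S3704/L_S2216) / (d_S3704/d_S2216)²
= 1.84 / (0.333)² = 1.84 / 0.1109 = 16.59.

17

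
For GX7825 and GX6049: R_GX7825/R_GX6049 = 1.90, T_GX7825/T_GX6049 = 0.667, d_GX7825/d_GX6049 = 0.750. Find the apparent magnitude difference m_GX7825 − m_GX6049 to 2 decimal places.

-0.26

L_GX7825/L_GX6049 = (1.90)²(0.667)⁴ = 0.7145.
F_GX7825/F_GX6049 = (L_GX7825/L_GX6049)/(d_GX7825/d_GX6049)² = 0.7145/0.5625 = 1.270.
m_GX7825 − m_GX6049 = −2.5 log₁₀(1.270) = -0.26.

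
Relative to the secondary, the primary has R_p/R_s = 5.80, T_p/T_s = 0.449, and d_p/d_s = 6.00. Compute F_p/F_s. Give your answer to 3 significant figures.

L_p/L_s = (R_p/R_s)²(T_p/T_s)⁴ = (5.80)² × (0.449)⁴ = 1.367.
F_p/F_s = (L_p/L_s)/(d_p/d_s)² = 1.367 / (6.00)² = 0.03798.

0.0380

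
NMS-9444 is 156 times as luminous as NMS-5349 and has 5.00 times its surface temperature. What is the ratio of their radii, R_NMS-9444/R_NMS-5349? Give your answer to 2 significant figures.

L ∝ R²T⁴ gives R ∝ √L / T², so
R_NMS-9444/R_NMS-5349 = √(156) / (5.00)² = 12.49 / 25.00 = 0.4996.

0.50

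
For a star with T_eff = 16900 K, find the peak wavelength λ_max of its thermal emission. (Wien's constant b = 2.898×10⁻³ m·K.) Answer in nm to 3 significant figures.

λ_max = b/T = 2.898×10⁻³ / 16900 = 1.71×10^-7 m = 171.5 nm.

171 nm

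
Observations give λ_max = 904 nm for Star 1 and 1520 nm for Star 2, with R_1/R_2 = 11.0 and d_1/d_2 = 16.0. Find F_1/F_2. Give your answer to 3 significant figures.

3.78

Wien's law: T_1/T_2 = λ_2/λ_1 = 1520/904 = 1.681.
L_1/L_2 = (R_1/R_2)²(T_1/T_2)⁴ = (11.0)²(1.681)⁴ = 967.1.
F_1/F_2 = (L_1/L_2)/(d_1/d_2)² = 967.1/(16.0)² = 3.778.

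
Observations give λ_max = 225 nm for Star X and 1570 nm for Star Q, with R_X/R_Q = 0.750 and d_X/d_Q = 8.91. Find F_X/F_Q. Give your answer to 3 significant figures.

16.8

Wien's law: T_X/T_Q = λ_Q/λ_X = 1570/225 = 6.978.
L_X/L_Q = (R_X/R_Q)²(T_X/T_Q)⁴ = (0.750)²(6.978)⁴ = 1333.
F_X/F_Q = (L_X/L_Q)/(d_X/d_Q)² = 1333/(8.91)² = 16.80.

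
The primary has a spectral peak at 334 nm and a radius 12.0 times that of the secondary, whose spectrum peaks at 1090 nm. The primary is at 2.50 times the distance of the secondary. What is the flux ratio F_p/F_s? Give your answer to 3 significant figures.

2.61×10^3

Wien's law: T_p/T_s = λ_s/λ_p = 1090/334 = 3.263.
L_p/L_s = (R_p/R_s)²(T_p/T_s)⁴ = (12.0)²(3.263)⁴ = 1.633×10^4.
F_p/F_s = (L_p/L_s)/(d_p/d_s)² = 1.633×10^4/(2.50)² = 2613.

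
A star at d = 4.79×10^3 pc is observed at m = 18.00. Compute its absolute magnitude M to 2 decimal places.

4.60

M = m − 5 log₁₀(d/10 pc) = 18.00 − 5 log₁₀(4.79×10^3/10)
  = 18.00 − 5 × 2.680 = 18.00 − 13.40 = 4.60.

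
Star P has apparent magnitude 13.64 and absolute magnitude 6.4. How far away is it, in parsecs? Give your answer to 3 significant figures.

281 pc

m − M = 5 log₁₀(d/10 pc)
13.64 − (6.4) = 7.24 = 5 log₁₀(d/10)
d = 10 × 10^(7.24/5) = 10 × 10^1.448 = 280.5 pc.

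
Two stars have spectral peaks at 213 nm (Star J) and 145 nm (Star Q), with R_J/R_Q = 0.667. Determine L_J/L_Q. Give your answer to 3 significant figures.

0.0955

Wien's law gives T ∝ 1/λ_max, so T_J/T_Q = λ_Q/λ_J = 145/213 = 0.6808.
Then L ∝ R²T⁴ gives L_J/L_Q = (0.667)² × (0.6808)⁴ = 0.4449 × 0.2148 = 0.09554.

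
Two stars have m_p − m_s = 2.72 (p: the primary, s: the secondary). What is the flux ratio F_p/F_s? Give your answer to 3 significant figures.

0.0817

F_p/F_s = 10^(−(m_p − m_s)/2.5) = 10^(-2.72/2.5) = 10^-1.088 = 0.08166.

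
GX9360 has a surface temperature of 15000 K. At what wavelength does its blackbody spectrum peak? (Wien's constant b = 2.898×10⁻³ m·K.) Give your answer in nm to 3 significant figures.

λ_max = b/T = 2.898×10⁻³ / 15000 = 1.93×10^-7 m = 193.2 nm.

193 nm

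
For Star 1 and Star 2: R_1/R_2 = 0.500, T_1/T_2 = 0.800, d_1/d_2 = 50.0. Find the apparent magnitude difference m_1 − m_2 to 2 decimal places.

10.97

L_1/L_2 = (0.500)²(0.800)⁴ = 0.1024.
F_1/F_2 = (L_1/L_2)/(d_1/d_2)² = 0.1024/2500 = 4.096×10^-5.
m_1 − m_2 = −2.5 log₁₀(4.096×10^-5) = 10.97.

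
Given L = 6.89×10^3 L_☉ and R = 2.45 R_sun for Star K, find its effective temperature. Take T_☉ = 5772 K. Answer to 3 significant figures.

T/T_☉ = (L/L_☉)^(1/4) / (R/R_☉)^(1/2)
T = 5772 × (6.89×10^3)^(1/4) / √(2.45) = 5772 × 9.111 / 1.565 = 3.360×10^4 K.

3.36×10^4 K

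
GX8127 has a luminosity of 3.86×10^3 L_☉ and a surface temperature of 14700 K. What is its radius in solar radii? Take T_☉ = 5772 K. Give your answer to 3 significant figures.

R/R_☉ = √(L/L_☉) / (T/T_☉)² = √(3.86×10^3) / (2.547)²
       = 62.13 / 6.486 = 9.579.

9.58 solar radii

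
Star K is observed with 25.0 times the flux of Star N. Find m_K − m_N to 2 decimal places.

-3.49

m_K − m_N = −2.5 log₁₀(F_K/F_N) = −2.5 log₁₀(25.0) = −2.5 × (1.398) = -3.495.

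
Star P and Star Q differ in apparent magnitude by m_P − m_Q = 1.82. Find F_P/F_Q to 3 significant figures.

0.187

F_P/F_Q = 10^(−(m_P − m_Q)/2.5) = 10^(-1.82/2.5) = 10^-0.728 = 0.1871.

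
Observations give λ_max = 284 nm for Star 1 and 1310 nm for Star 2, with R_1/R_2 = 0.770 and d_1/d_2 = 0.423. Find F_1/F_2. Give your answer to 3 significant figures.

1.50×10^3

Wien's law: T_1/T_2 = λ_2/λ_1 = 1310/284 = 4.613.
L_1/L_2 = (R_1/R_2)²(T_1/T_2)⁴ = (0.770)²(4.613)⁴ = 268.4.
F_1/F_2 = (L_1/L_2)/(d_1/d_2)² = 268.4/(0.423)² = 1500.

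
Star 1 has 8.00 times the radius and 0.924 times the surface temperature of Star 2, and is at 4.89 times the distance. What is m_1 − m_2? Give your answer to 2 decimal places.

-0.73

L_1/L_2 = (8.00)²(0.924)⁴ = 46.65.
F_1/F_2 = (L_1/L_2)/(d_1/d_2)² = 46.65/23.91 = 1.951.
m_1 − m_2 = −2.5 log₁₀(1.951) = -0.73.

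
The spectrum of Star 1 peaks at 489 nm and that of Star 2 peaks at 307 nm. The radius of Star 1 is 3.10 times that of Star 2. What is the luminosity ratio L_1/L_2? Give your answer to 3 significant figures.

1.49

Wien's law gives T ∝ 1/λ_max, so T_1/T_2 = λ_2/λ_1 = 307/489 = 0.6278.
Then L ∝ R²T⁴ gives L_1/L_2 = (3.10)² × (0.6278)⁴ = 9.610 × 0.1554 = 1.493.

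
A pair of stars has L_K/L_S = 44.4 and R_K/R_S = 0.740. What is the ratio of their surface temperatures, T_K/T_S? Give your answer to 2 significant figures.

3.0

L ∝ R²T⁴ gives T ∝ (L/R²)^(1/4), so
T_K/T_S = (44.4 / 0.740²)^(1/4) = (81.08)^(1/4) = 3.001.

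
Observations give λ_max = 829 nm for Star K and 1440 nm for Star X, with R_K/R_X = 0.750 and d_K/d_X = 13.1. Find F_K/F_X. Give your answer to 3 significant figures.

Wien's law: T_K/T_X = λ_X/λ_K = 1440/829 = 1.737.
L_K/L_X = (R_K/R_X)²(T_K/T_X)⁴ = (0.750)²(1.737)⁴ = 5.121.
F_K/F_X = (L_K/L_X)/(d_K/d_X)² = 5.121/(13.1)² = 0.02984.

0.0298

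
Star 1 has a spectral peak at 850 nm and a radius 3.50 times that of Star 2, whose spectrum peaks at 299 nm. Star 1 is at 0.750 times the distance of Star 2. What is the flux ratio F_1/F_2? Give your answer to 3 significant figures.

Wien's law: T_1/T_2 = λ_2/λ_1 = 299/850 = 0.3518.
L_1/L_2 = (R_1/R_2)²(T_1/T_2)⁴ = (3.50)²(0.3518)⁴ = 0.1876.
F_1/F_2 = (L_1/L_2)/(d_1/d_2)² = 0.1876/(0.750)² = 0.3334.

0.333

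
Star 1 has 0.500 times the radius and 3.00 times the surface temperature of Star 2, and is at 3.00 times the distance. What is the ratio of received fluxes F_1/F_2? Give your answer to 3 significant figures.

L_1/L_2 = (R_1/R_2)²(T_1/T_2)⁴ = (0.500)² × (3.00)⁴ = 20.25.
F_1/F_2 = (L_1/L_2)/(d_1/d_2)² = 20.25 / (3.00)² = 2.250.

2.25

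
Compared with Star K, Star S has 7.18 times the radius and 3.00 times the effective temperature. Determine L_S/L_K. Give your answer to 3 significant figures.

4.18×10^3

From the Stefan–Boltzmann law, L ∝ R²T⁴, so
L_S/L_K = (R_S/R_K)² (T_S/T_K)⁴ = (7.18)² × (3.00)⁴ = 51.55 × 81.00 = 4176.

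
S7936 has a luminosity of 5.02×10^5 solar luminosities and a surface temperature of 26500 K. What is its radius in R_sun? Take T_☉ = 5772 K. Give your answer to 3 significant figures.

R/R_☉ = √(L/L_☉) / (T/T_☉)² = √(5.02×10^5) / (4.591)²
       = 708.5 / 21.08 = 33.61.

33.6 R_sun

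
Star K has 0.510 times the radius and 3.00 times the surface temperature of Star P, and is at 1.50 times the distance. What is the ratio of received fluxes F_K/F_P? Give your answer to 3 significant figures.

9.36

L_K/L_P = (R_K/R_P)²(T_K/T_P)⁴ = (0.510)² × (3.00)⁴ = 21.07.
F_K/F_P = (L_K/L_P)/(d_K/d_P)² = 21.07 / (1.50)² = 9.364.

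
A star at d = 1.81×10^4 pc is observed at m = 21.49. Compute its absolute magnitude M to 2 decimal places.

M = m − 5 log₁₀(d/10 pc) = 21.49 − 5 log₁₀(1.81×10^4/10)
  = 21.49 − 5 × 3.258 = 21.49 − 16.29 = 5.20.

5.20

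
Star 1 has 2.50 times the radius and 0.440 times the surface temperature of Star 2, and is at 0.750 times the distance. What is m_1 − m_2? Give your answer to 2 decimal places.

L_1/L_2 = (2.50)²(0.440)⁴ = 0.2343.
F_1/F_2 = (L_1/L_2)/(d_1/d_2)² = 0.2343/0.5625 = 0.4165.
m_1 − m_2 = −2.5 log₁₀(0.4165) = 0.95.

0.95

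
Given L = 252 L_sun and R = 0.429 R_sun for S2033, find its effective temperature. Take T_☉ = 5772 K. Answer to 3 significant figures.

T/T_☉ = (L/L_☉)^(1/4) / (R/R_☉)^(1/2)
T = 5772 × (252)^(1/4) / √(0.429) = 5772 × 3.984 / 0.6550 = 3.511×10^4 K.

3.51×10^4 K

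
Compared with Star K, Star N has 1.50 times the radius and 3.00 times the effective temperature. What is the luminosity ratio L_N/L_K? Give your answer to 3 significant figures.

182

From the Stefan–Boltzmann law, L ∝ R²T⁴, so
L_N/L_K = (R_N/R_K)² (T_N/T_K)⁴ = (1.50)² × (3.00)⁴ = 2.250 × 81.00 = 182.2.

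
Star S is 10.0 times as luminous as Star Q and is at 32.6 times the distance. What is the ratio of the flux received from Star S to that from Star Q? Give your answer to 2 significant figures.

F = L/(4πd²), so F_S/F_Q = (L_S/L_Q) / (d_S/d_Q)²
= 10.0 / (32.6)² = 10.0 / 1063 = 0.009409.

0.0094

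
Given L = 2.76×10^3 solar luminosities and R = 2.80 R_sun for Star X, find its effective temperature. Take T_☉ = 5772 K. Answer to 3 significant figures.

T/T_☉ = (L/L_☉)^(1/4) / (R/R_☉)^(1/2)
T = 5772 × (2.76×10^3)^(1/4) / √(2.80) = 5772 × 7.248 / 1.673 = 2.500×10^4 K.

2.50×10^4 K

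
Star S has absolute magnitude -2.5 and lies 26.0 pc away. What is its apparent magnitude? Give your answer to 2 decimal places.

m = M + 5 log₁₀(d/10 pc) = -2.5 + 5 log₁₀(26.0/10)
  = -2.5 + 5 × 0.415 = -2.5 + 2.07 = -0.43.

-0.43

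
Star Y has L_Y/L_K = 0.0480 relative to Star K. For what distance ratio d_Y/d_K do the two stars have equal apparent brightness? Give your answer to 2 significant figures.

Equal flux requires L_Y/d_Y² = L_K/d_K², so d_Y/d_K = √(L_Y/L_K)
= √(0.0480) = 0.2191.

0.22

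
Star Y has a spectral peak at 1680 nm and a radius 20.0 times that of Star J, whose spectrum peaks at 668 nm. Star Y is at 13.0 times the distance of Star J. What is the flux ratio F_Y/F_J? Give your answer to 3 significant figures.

Wien's law: T_Y/T_J = λ_J/λ_Y = 668/1680 = 0.3976.
L_Y/L_J = (R_Y/R_J)²(T_Y/T_J)⁴ = (20.0)²(0.3976)⁴ = 9.998.
F_Y/F_J = (L_Y/L_J)/(d_Y/d_J)² = 9.998/(13.0)² = 0.05916.

0.0592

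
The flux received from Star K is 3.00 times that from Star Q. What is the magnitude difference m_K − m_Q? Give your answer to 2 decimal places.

m_K − m_Q = −2.5 log₁₀(F_K/F_Q) = −2.5 log₁₀(3.00) = −2.5 × (0.477) = -1.193.

-1.19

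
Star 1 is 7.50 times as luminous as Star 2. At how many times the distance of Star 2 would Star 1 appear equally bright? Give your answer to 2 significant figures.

Equal flux requires L_1/d_1² = L_2/d_2², so d_1/d_2 = √(L_1/L_2)
= √(7.50) = 2.739.

2.7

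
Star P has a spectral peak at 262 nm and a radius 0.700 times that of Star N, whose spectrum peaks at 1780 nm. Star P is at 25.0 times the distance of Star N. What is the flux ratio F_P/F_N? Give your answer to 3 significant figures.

Wien's law: T_P/T_N = λ_N/λ_P = 1780/262 = 6.794.
L_P/L_N = (R_P/R_N)²(T_P/T_N)⁴ = (0.700)²(6.794)⁴ = 1044.
F_P/F_N = (L_P/L_N)/(d_P/d_N)² = 1044/(25.0)² = 1.670.

1.67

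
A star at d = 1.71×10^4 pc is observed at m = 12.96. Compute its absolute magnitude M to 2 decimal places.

M = m − 5 log₁₀(d/10 pc) = 12.96 − 5 log₁₀(1.71×10^4/10)
  = 12.96 − 5 × 3.233 = 12.96 − 16.16 = -3.20.

-3.20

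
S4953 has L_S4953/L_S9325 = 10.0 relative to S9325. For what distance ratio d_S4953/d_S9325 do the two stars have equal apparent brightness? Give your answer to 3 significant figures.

Equal flux requires L_S4953/d_S4953² = L_S9325/d_S9325², so d_S4953/d_S9325 = √(L_S4953/L_S9325)
= √(10.0) = 3.162.

3.16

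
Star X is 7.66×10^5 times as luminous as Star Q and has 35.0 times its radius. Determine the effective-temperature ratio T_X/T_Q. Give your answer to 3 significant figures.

5.00

L ∝ R²T⁴ gives T ∝ (L/R²)^(1/4), so
T_X/T_Q = (7.66×10^5 / 35.0²)^(1/4) = (625.3)^(1/4) = 5.001.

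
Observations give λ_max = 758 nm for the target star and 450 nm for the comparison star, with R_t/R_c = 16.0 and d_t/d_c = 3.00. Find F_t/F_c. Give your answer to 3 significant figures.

Wien's law: T_t/T_c = λ_c/λ_t = 450/758 = 0.5937.
L_t/L_c = (R_t/R_c)²(T_t/T_c)⁴ = (16.0)²(0.5937)⁴ = 31.80.
F_t/F_c = (L_t/L_c)/(d_t/d_c)² = 31.80/(3.00)² = 3.533.

3.53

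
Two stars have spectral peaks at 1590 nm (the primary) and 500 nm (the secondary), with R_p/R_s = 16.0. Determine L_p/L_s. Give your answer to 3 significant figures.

2.50

Wien's law gives T ∝ 1/λ_max, so T_p/T_s = λ_s/λ_p = 500/1590 = 0.3145.
Then L ∝ R²T⁴ gives L_p/L_s = (16.0)² × (0.3145)⁴ = 256.0 × 0.009779 = 2.503.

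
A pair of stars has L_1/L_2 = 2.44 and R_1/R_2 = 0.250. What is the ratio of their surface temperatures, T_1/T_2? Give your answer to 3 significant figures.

L ∝ R²T⁴ gives T ∝ (L/R²)^(1/4), so
T_1/T_2 = (2.44 / 0.250²)^(1/4) = (39.04)^(1/4) = 2.500.

2.50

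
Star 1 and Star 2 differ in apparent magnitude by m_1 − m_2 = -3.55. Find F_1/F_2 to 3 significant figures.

26.3

F_1/F_2 = 10^(−(m_1 − m_2)/2.5) = 10^(3.55/2.5) = 10^1.420 = 26.30.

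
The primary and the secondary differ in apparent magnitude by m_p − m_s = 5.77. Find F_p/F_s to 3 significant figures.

0.00492

F_p/F_s = 10^(−(m_p − m_s)/2.5) = 10^(-5.77/2.5) = 10^-2.308 = 0.004920.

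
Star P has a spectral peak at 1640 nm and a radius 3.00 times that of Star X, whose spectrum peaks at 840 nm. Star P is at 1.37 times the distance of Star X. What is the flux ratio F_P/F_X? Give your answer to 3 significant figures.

0.330

Wien's law: T_P/T_X = λ_X/λ_P = 840/1640 = 0.5122.
L_P/L_X = (R_P/R_X)²(T_P/T_X)⁴ = (3.00)²(0.5122)⁴ = 0.6194.
F_P/F_X = (L_P/L_X)/(d_P/d_X)² = 0.6194/(1.37)² = 0.3300.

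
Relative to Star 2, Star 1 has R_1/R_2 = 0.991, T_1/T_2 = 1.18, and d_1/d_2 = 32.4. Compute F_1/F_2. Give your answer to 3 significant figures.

0.00181

L_1/L_2 = (R_1/R_2)²(T_1/T_2)⁴ = (0.991)² × (1.18)⁴ = 1.904.
F_1/F_2 = (L_1/L_2)/(d_1/d_2)² = 1.904 / (32.4)² = 0.001814.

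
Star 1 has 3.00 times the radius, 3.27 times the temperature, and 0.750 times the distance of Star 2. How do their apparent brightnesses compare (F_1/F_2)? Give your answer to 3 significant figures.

1.83×10^3

L_1/L_2 = (R_1/R_2)²(T_1/T_2)⁴ = (3.00)² × (3.27)⁴ = 1029.
F_1/F_2 = (L_1/L_2)/(d_1/d_2)² = 1029 / (0.750)² = 1829.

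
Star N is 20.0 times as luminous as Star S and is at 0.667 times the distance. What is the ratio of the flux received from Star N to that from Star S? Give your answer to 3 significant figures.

45.0

F = L/(4πd²), so F_N/F_S = (L_N/L_S) / (d_N/d_S)²
= 20.0 / (0.667)² = 20.0 / 0.4449 = 44.96.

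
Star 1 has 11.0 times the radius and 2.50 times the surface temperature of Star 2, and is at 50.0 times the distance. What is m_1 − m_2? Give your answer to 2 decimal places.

L_1/L_2 = (11.0)²(2.50)⁴ = 4727.
F_1/F_2 = (L_1/L_2)/(d_1/d_2)² = 4727/2500 = 1.891.
m_1 − m_2 = −2.5 log₁₀(1.891) = -0.69.

-0.69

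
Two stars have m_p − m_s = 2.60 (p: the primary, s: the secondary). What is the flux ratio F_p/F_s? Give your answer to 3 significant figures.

F_p/F_s = 10^(−(m_p − m_s)/2.5) = 10^(-2.60/2.5) = 10^-1.040 = 0.09120.

0.0912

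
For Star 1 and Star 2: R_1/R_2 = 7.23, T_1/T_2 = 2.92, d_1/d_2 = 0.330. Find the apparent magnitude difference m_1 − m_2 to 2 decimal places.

L_1/L_2 = (7.23)²(2.92)⁴ = 3800.
F_1/F_2 = (L_1/L_2)/(d_1/d_2)² = 3800/0.1089 = 3.490×10^4.
m_1 − m_2 = −2.5 log₁₀(3.490×10^4) = -11.36.

-11.36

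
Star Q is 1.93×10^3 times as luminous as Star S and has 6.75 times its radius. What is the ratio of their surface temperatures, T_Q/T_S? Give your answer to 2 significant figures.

2.6

L ∝ R²T⁴ gives T ∝ (L/R²)^(1/4), so
T_Q/T_S = (1.93×10^3 / 6.75²)^(1/4) = (42.36)^(1/4) = 2.551.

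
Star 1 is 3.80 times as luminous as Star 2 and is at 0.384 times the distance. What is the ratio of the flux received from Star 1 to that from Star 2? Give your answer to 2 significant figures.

26

F = L/(4πd²), so F_1/F_2 = (L_1/L_2) / (d_1/d_2)²
= 3.80 / (0.384)² = 3.80 / 0.1475 = 25.77.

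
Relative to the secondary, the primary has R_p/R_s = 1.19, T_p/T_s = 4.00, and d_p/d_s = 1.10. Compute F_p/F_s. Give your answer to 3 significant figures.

L_p/L_s = (R_p/R_s)²(T_p/T_s)⁴ = (1.19)² × (4.00)⁴ = 362.5.
F_p/F_s = (L_p/L_s)/(d_p/d_s)² = 362.5 / (1.10)² = 299.6.

300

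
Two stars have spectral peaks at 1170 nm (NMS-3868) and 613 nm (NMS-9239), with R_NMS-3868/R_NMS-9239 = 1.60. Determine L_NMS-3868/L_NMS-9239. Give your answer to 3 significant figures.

0.193

Wien's law gives T ∝ 1/λ_max, so T_NMS-3868/T_NMS-9239 = λ_NMS-9239/λ_NMS-3868 = 613/1170 = 0.5239.
Then L ∝ R²T⁴ gives L_NMS-3868/L_NMS-9239 = (1.60)² × (0.5239)⁴ = 2.560 × 0.07535 = 0.1929.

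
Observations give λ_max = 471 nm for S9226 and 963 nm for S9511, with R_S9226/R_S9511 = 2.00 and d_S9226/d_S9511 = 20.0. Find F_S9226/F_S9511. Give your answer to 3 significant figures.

Wien's law: T_S9226/T_S9511 = λ_S9511/λ_S9226 = 963/471 = 2.045.
L_S9226/L_S9511 = (R_S9226/R_S9511)²(T_S9226/T_S9511)⁴ = (2.00)²(2.045)⁴ = 69.90.
F_S9226/F_S9511 = (L_S9226/L_S9511)/(d_S9226/d_S9511)² = 69.90/(20.0)² = 0.1748.

0.175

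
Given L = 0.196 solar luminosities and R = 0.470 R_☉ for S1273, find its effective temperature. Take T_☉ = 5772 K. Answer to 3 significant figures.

T/T_☉ = (L/L_☉)^(1/4) / (R/R_☉)^(1/2)
T = 5772 × (0.196)^(1/4) / √(0.470) = 5772 × 0.6654 / 0.6856 = 5602 K.

5.60×10^3 K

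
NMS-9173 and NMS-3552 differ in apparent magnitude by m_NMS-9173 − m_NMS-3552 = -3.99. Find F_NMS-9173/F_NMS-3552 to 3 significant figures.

F_NMS-9173/F_NMS-3552 = 10^(−(m_NMS-9173 − m_NMS-3552)/2.5) = 10^(3.99/2.5) = 10^1.596 = 39.45.

39.4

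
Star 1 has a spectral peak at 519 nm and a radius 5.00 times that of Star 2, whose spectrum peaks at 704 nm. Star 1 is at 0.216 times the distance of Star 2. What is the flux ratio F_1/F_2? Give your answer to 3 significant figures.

Wien's law: T_1/T_2 = λ_2/λ_1 = 704/519 = 1.356.
L_1/L_2 = (R_1/R_2)²(T_1/T_2)⁴ = (5.00)²(1.356)⁴ = 84.64.
F_1/F_2 = (L_1/L_2)/(d_1/d_2)² = 84.64/(0.216)² = 1814.

1.81×10^3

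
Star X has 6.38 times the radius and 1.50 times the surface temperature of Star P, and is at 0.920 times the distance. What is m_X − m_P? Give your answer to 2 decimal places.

-5.97

L_X/L_P = (6.38)²(1.50)⁴ = 206.1.
F_X/F_P = (L_X/L_P)/(d_X/d_P)² = 206.1/0.8464 = 243.5.
m_X − m_P = −2.5 log₁₀(243.5) = -5.97.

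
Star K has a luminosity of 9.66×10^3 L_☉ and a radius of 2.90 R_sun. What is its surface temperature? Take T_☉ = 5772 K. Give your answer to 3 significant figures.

3.36×10^4 K

T/T_☉ = (L/L_☉)^(1/4) / (R/R_☉)^(1/2)
T = 5772 × (9.66×10^3)^(1/4) / √(2.90) = 5772 × 9.914 / 1.703 = 3.360×10^4 K.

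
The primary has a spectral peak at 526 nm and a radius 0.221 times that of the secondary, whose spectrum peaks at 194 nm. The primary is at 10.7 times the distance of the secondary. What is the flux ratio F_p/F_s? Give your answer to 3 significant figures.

7.89×10^-6

Wien's law: T_p/T_s = λ_s/λ_p = 194/526 = 0.3688.
L_p/L_s = (R_p/R_s)²(T_p/T_s)⁴ = (0.221)²(0.3688)⁴ = 9.038×10^-4.
F_p/F_s = (L_p/L_s)/(d_p/d_s)² = 9.038×10^-4/(10.7)² = 7.894×10^-6.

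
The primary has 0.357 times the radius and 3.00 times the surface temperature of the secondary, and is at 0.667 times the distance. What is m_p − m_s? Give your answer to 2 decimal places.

L_p/L_s = (0.357)²(3.00)⁴ = 10.32.
F_p/F_s = (L_p/L_s)/(d_p/d_s)² = 10.32/0.4449 = 23.20.
m_p − m_s = −2.5 log₁₀(23.20) = -3.41.

-3.41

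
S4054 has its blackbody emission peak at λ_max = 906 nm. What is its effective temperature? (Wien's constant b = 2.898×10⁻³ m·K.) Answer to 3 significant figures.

T = b/λ_max = 2.898×10⁻³ / (906×10⁻⁹) = 3199 K.

3.20×10^3 K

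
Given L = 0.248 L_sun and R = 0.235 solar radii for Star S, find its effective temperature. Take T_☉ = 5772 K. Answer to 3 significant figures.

T/T_☉ = (L/L_☉)^(1/4) / (R/R_☉)^(1/2)
T = 5772 × (0.248)^(1/4) / √(0.235) = 5772 × 0.7057 / 0.4848 = 8402 K.

8.40×10^3 K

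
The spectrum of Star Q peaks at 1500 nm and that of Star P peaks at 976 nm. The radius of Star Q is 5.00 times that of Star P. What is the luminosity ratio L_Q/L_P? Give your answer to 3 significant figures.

4.48

Wien's law gives T ∝ 1/λ_max, so T_Q/T_P = λ_P/λ_Q = 976/1500 = 0.6507.
Then L ∝ R²T⁴ gives L_Q/L_P = (5.00)² × (0.6507)⁴ = 25.00 × 0.1792 = 4.481.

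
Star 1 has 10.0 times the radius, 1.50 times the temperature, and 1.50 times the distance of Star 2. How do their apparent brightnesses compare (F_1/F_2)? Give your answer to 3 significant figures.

L_1/L_2 = (R_1/R_2)²(T_1/T_2)⁴ = (10.0)² × (1.50)⁴ = 506.2.
F_1/F_2 = (L_1/L_2)/(d_1/d_2)² = 506.2 / (1.50)² = 225.0.

225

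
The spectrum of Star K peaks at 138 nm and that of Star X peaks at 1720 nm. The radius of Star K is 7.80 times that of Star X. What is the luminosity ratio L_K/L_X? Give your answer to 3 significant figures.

Wien's law gives T ∝ 1/λ_max, so T_K/T_X = λ_X/λ_K = 1720/138 = 12.46.
Then L ∝ R²T⁴ gives L_K/L_X = (7.80)² × (12.46)⁴ = 60.84 × 2.413×10^4 = 1.468×10^6.

1.47×10^6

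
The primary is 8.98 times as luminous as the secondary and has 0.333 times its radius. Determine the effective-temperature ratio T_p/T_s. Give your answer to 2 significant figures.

3.0

L ∝ R²T⁴ gives T ∝ (L/R²)^(1/4), so
T_p/T_s = (8.98 / 0.333²)^(1/4) = (80.98)^(1/4) = 3.000.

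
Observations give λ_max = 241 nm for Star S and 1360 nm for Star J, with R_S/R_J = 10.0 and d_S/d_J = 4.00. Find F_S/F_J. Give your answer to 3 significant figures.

6.34×10^3

Wien's law: T_S/T_J = λ_J/λ_S = 1360/241 = 5.643.
L_S/L_J = (R_S/R_J)²(T_S/T_J)⁴ = (10.0)²(5.643)⁴ = 1.014×10^5.
F_S/F_J = (L_S/L_J)/(d_S/d_J)² = 1.014×10^5/(4.00)² = 6338.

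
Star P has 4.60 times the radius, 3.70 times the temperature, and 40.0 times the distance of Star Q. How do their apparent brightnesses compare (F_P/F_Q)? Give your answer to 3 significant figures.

L_P/L_Q = (R_P/R_Q)²(T_P/T_Q)⁴ = (4.60)² × (3.70)⁴ = 3966.
F_P/F_Q = (L_P/L_Q)/(d_P/d_Q)² = 3966 / (40.0)² = 2.479.

2.48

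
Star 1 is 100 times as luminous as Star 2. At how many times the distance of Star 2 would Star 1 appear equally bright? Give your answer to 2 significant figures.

Equal flux requires L_1/d_1² = L_2/d_2², so d_1/d_2 = √(L_1/L_2)
= √(100) = 10.00.

10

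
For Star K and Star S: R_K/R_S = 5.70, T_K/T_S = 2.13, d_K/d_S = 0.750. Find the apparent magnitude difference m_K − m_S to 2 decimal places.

-7.69

L_K/L_S = (5.70)²(2.13)⁴ = 668.8.
F_K/F_S = (L_K/L_S)/(d_K/d_S)² = 668.8/0.5625 = 1189.
m_K − m_S = −2.5 log₁₀(1189) = -7.69.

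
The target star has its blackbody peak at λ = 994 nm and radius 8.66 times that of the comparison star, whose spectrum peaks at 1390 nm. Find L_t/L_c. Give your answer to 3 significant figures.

Wien's law gives T ∝ 1/λ_max, so T_t/T_c = λ_c/λ_t = 1390/994 = 1.398.
Then L ∝ R²T⁴ gives L_t/L_c = (8.66)² × (1.398)⁴ = 75.00 × 3.824 = 286.8.

287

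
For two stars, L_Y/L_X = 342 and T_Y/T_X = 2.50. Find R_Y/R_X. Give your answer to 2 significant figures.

L ∝ R²T⁴ gives R ∝ √L / T², so
R_Y/R_X = √(342) / (2.50)² = 18.49 / 6.250 = 2.959.

3.0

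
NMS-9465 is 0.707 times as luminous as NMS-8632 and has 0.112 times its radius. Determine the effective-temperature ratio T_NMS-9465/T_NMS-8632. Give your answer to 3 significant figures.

L ∝ R²T⁴ gives T ∝ (L/R²)^(1/4), so
T_NMS-9465/T_NMS-8632 = (0.707 / 0.112²)^(1/4) = (56.36)^(1/4) = 2.740.

2.74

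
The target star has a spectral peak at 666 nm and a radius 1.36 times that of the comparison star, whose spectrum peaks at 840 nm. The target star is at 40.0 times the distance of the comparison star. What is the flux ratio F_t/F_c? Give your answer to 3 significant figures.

0.00293

Wien's law: T_t/T_c = λ_c/λ_t = 840/666 = 1.261.
L_t/L_c = (R_t/R_c)²(T_t/T_c)⁴ = (1.36)²(1.261)⁴ = 4.681.
F_t/F_c = (L_t/L_c)/(d_t/d_c)² = 4.681/(40.0)² = 0.002925.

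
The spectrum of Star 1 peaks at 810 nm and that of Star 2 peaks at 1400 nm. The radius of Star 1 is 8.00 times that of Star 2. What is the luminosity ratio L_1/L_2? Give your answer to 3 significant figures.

571

Wien's law gives T ∝ 1/λ_max, so T_1/T_2 = λ_2/λ_1 = 1400/810 = 1.728.
Then L ∝ R²T⁴ gives L_1/L_2 = (8.00)² × (1.728)⁴ = 64.00 × 8.924 = 571.2.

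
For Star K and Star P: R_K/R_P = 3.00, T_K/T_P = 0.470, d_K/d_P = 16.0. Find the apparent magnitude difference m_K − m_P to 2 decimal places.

6.91

L_K/L_P = (3.00)²(0.470)⁴ = 0.4392.
F_K/F_P = (L_K/L_P)/(d_K/d_P)² = 0.4392/256.0 = 0.001716.
m_K − m_P = −2.5 log₁₀(0.001716) = 6.91.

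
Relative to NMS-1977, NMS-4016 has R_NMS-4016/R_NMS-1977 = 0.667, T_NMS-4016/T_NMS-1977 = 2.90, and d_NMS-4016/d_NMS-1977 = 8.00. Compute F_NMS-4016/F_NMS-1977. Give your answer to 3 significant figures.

L_NMS-4016/L_NMS-1977 = (R_NMS-4016/R_NMS-1977)²(T_NMS-4016/T_NMS-1977)⁴ = (0.667)² × (2.90)⁴ = 31.47.
F_NMS-4016/F_NMS-1977 = (L_NMS-4016/L_NMS-1977)/(d_NMS-4016/d_NMS-1977)² = 31.47 / (8.00)² = 0.4917.

0.492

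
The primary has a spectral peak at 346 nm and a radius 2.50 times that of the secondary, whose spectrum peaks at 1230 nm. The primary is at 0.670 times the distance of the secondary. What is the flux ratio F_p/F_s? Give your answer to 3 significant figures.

Wien's law: T_p/T_s = λ_s/λ_p = 1230/346 = 3.555.
L_p/L_s = (R_p/R_s)²(T_p/T_s)⁴ = (2.50)²(3.555)⁴ = 998.2.
F_p/F_s = (L_p/L_s)/(d_p/d_s)² = 998.2/(0.670)² = 2224.

2.22×10^3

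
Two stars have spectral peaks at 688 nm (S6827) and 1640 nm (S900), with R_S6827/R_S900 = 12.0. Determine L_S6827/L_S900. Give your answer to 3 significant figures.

4.65×10^3

Wien's law gives T ∝ 1/λ_max, so T_S6827/T_S900 = λ_S900/λ_S6827 = 1640/688 = 2.384.
Then L ∝ R²T⁴ gives L_S6827/L_S900 = (12.0)² × (2.384)⁴ = 144.0 × 32.29 = 4649.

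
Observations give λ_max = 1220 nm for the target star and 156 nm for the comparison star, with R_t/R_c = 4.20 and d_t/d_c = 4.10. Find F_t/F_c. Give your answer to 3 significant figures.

Wien's law: T_t/T_c = λ_c/λ_t = 156/1220 = 0.1279.
L_t/L_c = (R_t/R_c)²(T_t/T_c)⁴ = (4.20)²(0.1279)⁴ = 0.004716.
F_t/F_c = (L_t/L_c)/(d_t/d_c)² = 0.004716/(4.10)² = 2.805×10^-4.

2.81×10^-4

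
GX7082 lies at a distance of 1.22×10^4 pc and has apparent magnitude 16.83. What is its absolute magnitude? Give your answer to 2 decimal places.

1.40

M = m − 5 log₁₀(d/10 pc) = 16.83 − 5 log₁₀(1.22×10^4/10)
  = 16.83 − 5 × 3.086 = 16.83 − 15.43 = 1.40.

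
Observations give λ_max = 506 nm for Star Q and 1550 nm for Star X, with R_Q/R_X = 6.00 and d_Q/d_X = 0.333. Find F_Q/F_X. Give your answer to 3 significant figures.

2.86×10^4

Wien's law: T_Q/T_X = λ_X/λ_Q = 1550/506 = 3.063.
L_Q/L_X = (R_Q/R_X)²(T_Q/T_X)⁴ = (6.00)²(3.063)⁴ = 3170.
F_Q/F_X = (L_Q/L_X)/(d_Q/d_X)² = 3170/(0.333)² = 2.859×10^4.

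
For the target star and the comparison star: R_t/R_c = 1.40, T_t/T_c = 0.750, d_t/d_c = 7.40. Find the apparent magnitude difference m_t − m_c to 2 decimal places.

4.86

L_t/L_c = (1.40)²(0.750)⁴ = 0.6202.
F_t/F_c = (L_t/L_c)/(d_t/d_c)² = 0.6202/54.76 = 0.01132.
m_t − m_c = −2.5 log₁₀(0.01132) = 4.86.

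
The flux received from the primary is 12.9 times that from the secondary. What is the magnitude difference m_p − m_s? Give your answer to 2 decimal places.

m_p − m_s = −2.5 log₁₀(F_p/F_s) = −2.5 log₁₀(12.9) = −2.5 × (1.111) = -2.776.

-2.78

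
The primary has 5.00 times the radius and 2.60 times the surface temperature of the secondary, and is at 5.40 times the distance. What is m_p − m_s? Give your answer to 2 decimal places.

-3.98

L_p/L_s = (5.00)²(2.60)⁴ = 1142.
F_p/F_s = (L_p/L_s)/(d_p/d_s)² = 1142/29.16 = 39.18.
m_p − m_s = −2.5 log₁₀(39.18) = -3.98.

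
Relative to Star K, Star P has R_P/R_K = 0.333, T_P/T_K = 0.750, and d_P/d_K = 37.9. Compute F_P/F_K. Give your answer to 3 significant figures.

L_P/L_K = (R_P/R_K)²(T_P/T_K)⁴ = (0.333)² × (0.750)⁴ = 0.03509.
F_P/F_K = (L_P/L_K)/(d_P/d_K)² = 0.03509 / (37.9)² = 2.443×10^-5.

2.44×10^-5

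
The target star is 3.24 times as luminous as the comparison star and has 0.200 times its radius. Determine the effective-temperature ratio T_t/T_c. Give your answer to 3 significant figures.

L ∝ R²T⁴ gives T ∝ (L/R²)^(1/4), so
T_t/T_c = (3.24 / 0.200²)^(1/4) = (81.00)^(1/4) = 3.000.

3.00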